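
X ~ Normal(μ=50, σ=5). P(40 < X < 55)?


z₁=(40-50)/5=-2.0, z₂=(55-50)/5=1.0
P = Φ(1.0) - Φ(-2.0) = 0.841345 - 0.022750 = 0.818595 ≈ 0.8186

P(40 < X < 55) ≈ 0.8186


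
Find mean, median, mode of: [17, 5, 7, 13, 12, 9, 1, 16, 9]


Sorted: [1, 5, 7, 9, 9, 12, 13, 16, 17]
Mean = 89/9
Median = 9
Freq: {17: 1, 5: 1, 7: 1, 13: 1, 12: 1, 9: 2, 1: 1, 16: 1}
Mode: [9]

Mean=89/9, Median=9, Mode=9


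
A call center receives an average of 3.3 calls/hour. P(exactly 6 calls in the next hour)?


Poisson(λ=3.3): P(X=6) = e^(-λ)×λ^k/k!
= e^(-3.3) × 3.3^6 / 6!
≈ 0.0368831674 × 1291.467969 / 720 ≈ 0.066158

P(X=6) ≈ 0.066158 ≈ 6.62%


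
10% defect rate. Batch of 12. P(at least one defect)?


P(all good) = (9/10)^12 = 282429536481/1000000000000
P(≥1 defect) = 717570463519/1000000000000

P = 717570463519/1000000000000 ≈ 71.76%


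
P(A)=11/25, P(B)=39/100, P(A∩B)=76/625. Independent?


P(A)×P(B) = 429/2500
P(A∩B) = 76/625
Not equal → NOT independent

No, not independent


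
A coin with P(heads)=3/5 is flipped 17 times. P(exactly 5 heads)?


Binomial: P(X=5) = C(17,5)×p^5×(1-p)^12
= 6188 × 243/3125 × 4096/244140625 = 6159089664/762939453125

P(X=5) = 6159089664/762939453125 ≈ 0.81%


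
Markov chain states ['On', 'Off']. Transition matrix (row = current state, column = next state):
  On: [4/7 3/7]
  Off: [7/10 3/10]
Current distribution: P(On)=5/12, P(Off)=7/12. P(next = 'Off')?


P(next=Off) = Σᵢ P(now=i)×P(i→Off)
= 5/12×3/7 + 7/12×3/10
= 5/28 + 7/40 = 99/280

P = 99/280 ≈ 0.3536


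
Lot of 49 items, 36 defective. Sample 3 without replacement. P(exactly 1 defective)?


Hypergeometric: C(36,1)×C(13,2)/C(49,3)
= 36×78/18424 = 351/2303

P(X=1) = 351/2303 ≈ 15.24%


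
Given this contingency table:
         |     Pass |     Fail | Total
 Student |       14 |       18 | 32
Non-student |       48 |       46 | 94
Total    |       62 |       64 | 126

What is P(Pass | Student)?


P(Pass | Student) = 14/(14+18) = 14/32 = 7/16

P(Pass|Student) = 7/16 ≈ 43.75%


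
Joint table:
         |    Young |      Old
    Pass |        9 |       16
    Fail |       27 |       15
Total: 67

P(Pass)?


P(Pass) = (9+16)/67 = 25/67

P(Pass) = 25/67 ≈ 37.31%


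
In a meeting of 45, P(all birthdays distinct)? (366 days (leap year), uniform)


P(all different) = Π(366-i)/366 for i=0..44
= (366/366)×(365/366)×...×(322/366)
= 0.059503

P ≈ 0.0595 ≈ 5.95%


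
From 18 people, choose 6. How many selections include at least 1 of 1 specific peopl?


Complement: C(18,6) - C(17,6) = 18564 - 12376 = 6188

6188


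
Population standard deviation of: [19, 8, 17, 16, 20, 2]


Mean = 82/6 = 41/3
  (19-41/3)²=256/9
  (8-41/3)²=289/9
  (17-41/3)²=100/9
  (16-41/3)²=49/9
  (20-41/3)²=361/9
  (2-41/3)²=1225/9
Σ(x-μ)² = 760/3
σ² = (760/3)/6 = 380/9

σ = √(380/9) ≈ 6.4979


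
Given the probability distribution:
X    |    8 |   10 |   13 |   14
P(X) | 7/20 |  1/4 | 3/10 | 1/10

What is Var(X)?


E[X] = 53/5
E[X²] = 1177/10
Var(X) = E[X²] - (E[X])² = 1177/10 - 2809/25 = 267/50

Var(X) = 267/50 ≈ 5.3400


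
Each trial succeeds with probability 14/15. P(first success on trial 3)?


Geometric: P(X=3) = (1-p)^(k-1)×p = (1/15)^2×14/15 = 14/3375

P(X=3) = 14/3375 ≈ 0.41%


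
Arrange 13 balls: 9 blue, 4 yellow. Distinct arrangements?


13!/(9!×4!) = 715

715


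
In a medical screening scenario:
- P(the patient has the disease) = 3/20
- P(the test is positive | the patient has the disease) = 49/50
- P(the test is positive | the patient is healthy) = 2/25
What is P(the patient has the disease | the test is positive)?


Using Bayes' theorem:
P(A|B) = P(B|A)·P(A) / P(B)

P(the test is positive) = 49/50 × 3/20 + 2/25 × 17/20
= 147/1000 + 17/250 = 43/200

P(the patient has the disease|the test is positive) = (147/1000) / (43/200) = 147/215

P(the patient has the disease|the test is positive) = 147/215 ≈ 68.37%


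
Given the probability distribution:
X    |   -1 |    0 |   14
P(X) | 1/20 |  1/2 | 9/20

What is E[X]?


E[X] = Σ x·P(X=x)
= (-1)×(1/20) + (0)×(1/2) + (14)×(9/20)
= 25/4

E[X] = 25/4


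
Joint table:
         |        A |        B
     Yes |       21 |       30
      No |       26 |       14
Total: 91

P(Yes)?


P(Yes) = (21+30)/91 = 51/91

P(Yes) = 51/91 ≈ 56.04%


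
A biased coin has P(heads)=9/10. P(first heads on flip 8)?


Geometric: P(X=8) = (1-p)^(k-1)×p = (1/10)^7×9/10 = 9/100000000

P(X=8) = 9/100000000 ≈ 0.00%


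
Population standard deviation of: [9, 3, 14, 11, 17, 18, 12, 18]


Mean = 102/8 = 51/4
  (9-51/4)²=225/16
  (3-51/4)²=1521/16
  (14-51/4)²=25/16
  (11-51/4)²=49/16
  (17-51/4)²=289/16
  (18-51/4)²=441/16
  (12-51/4)²=9/16
  (18-51/4)²=441/16
Σ(x-μ)² = 375/2
σ² = (375/2)/8 = 375/16

σ = √(375/16) ≈ 4.8412


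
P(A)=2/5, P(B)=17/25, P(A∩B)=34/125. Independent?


P(A)×P(B) = 34/125
P(A∩B) = 34/125
Equal ✓ → Independent

Yes, independent


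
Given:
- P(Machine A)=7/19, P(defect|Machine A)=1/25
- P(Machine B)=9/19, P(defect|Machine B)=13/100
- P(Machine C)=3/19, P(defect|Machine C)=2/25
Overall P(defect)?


P(B) = Σ P(B|Aᵢ)×P(Aᵢ)
  1/25×7/19 = 7/475
  13/100×9/19 = 117/1900
  2/25×3/19 = 6/475
Sum = 169/1900

P(defect) = 169/1900 ≈ 8.89%


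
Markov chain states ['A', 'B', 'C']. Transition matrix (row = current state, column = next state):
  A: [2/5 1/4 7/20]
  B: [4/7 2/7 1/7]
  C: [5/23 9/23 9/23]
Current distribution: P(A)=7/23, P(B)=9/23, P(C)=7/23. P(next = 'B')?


P(next=B) = Σᵢ P(now=i)×P(i→B)
= 7/23×1/4 + 9/23×2/7 + 7/23×9/23
= 7/92 + 18/161 + 63/529 = 4547/14812

P = 4547/14812 ≈ 0.3070


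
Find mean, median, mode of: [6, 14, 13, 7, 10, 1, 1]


Sorted: [1, 1, 6, 7, 10, 13, 14]
Mean = 52/7
Median = 7
Freq: {6: 1, 14: 1, 13: 1, 7: 1, 10: 1, 1: 2}
Mode: [1]

Mean=52/7, Median=7, Mode=1


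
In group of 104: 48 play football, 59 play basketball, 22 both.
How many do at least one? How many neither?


|A∪B| = 48+59-22 = 85
Neither = 104-85 = 19

At least one: 85; Neither: 19


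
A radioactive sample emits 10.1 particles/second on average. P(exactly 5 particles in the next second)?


Poisson(λ=10.1): P(X=5) = e^(-λ)×λ^k/k!
= e^(-10.1) × 10.1^5 / 5!
≈ 4.107955523e-05 × 105101.00501 / 120 ≈ 0.035979

P(X=5) ≈ 0.035979 ≈ 3.60%


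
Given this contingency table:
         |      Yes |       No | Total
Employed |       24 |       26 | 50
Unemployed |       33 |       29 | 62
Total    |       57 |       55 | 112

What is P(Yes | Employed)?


P(Yes | Employed) = 24/(24+26) = 24/50 = 12/25

P(Yes|Employed) = 12/25 ≈ 48.00%


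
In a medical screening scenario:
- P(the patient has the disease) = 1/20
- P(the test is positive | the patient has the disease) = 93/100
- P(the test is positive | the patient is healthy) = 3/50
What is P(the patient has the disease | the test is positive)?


Using Bayes' theorem:
P(A|B) = P(B|A)·P(A) / P(B)

P(the test is positive) = 93/100 × 1/20 + 3/50 × 19/20
= 93/2000 + 57/1000 = 207/2000

P(the patient has the disease|the test is positive) = (93/2000) / (207/2000) = 31/69

P(the patient has the disease|the test is positive) = 31/69 ≈ 44.93%


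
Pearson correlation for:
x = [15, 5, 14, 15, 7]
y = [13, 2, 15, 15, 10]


n=5, Σx=56, Σy=55, Σxy=710, Σx²=720, Σy²=723
r = (5×710 - 56×55)/√((5×720 - 56²)(5×723 - 55²))
= 470/√(464×590) = 470/√273760 ≈ 470/523.2208 ≈ 0.8983

r ≈ 0.8983


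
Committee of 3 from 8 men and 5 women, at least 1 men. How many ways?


Count by #men:
  1M,2W: C(8,1)×C(5,2)=80
  2M,1W: C(8,2)×C(5,1)=140
  3M,0W: C(8,3)×C(5,0)=56
Total = 276

276


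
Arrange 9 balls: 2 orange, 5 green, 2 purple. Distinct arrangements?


9!/(2!×5!×2!) = 756

756


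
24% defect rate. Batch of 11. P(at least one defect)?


P(all good) = (19/25)^11 = 116490258898219/2384185791015625
P(≥1 defect) = 2267695532117406/2384185791015625

P = 2267695532117406/2384185791015625 ≈ 95.11%


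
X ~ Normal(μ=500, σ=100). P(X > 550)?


z = (550-500)/100 = 0.5
P(X > 550) = 1 - P(Z ≤ 0.5) = 1 - 0.6915 = 0.3085

P(X > 550) ≈ 0.3085


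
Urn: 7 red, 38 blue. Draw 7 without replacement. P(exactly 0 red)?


Hypergeometric: C(7,0)×C(38,7)/C(45,7)
= 1×12620256/45379620 = 95608/343785

P(X=0) = 95608/343785 ≈ 27.81%


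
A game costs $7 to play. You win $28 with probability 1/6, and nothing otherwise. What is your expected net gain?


E[gain] = (28-7)×1/6 + (-7)×5/6
= 7/2 - 35/6 = -7/3

Expected net gain = $-7/3 ≈ $-2.33


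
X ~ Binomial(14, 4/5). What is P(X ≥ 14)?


P(X ≥ 14) = Σ P(X=i) for i=14..14
P(X=14) = 268435456/6103515625
Sum = 268435456/6103515625

P(X ≥ 14) = 268435456/6103515625 ≈ 4.40%


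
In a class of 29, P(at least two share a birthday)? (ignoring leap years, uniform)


P(all different) = Π(365-i)/365 for i=0..28
= 0.319031
P(match) = 1 - 0.319031 = 0.680969

P ≈ 0.6810 ≈ 68.10%


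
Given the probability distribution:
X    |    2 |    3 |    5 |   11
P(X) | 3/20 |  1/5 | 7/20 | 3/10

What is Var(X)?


E[X] = 119/20
E[X²] = 949/20
Var(X) = E[X²] - (E[X])² = 949/20 - 14161/400 = 4819/400

Var(X) = 4819/400 ≈ 12.0475


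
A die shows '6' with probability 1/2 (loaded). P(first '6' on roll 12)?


Geometric: P(X=12) = (1-p)^(k-1)×p = (1/2)^11×1/2 = 1/4096

P(X=12) = 1/4096 ≈ 0.02%


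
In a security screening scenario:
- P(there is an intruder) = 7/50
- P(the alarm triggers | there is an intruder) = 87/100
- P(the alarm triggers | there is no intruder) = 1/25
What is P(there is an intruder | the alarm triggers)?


Using Bayes' theorem:
P(A|B) = P(B|A)·P(A) / P(B)

P(the alarm triggers) = 87/100 × 7/50 + 1/25 × 43/50
= 609/5000 + 43/1250 = 781/5000

P(there is an intruder|the alarm triggers) = (609/5000) / (781/5000) = 609/781

P(there is an intruder|the alarm triggers) = 609/781 ≈ 77.98%


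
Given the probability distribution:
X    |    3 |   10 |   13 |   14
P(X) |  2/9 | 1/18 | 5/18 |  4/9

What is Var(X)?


E[X] = 199/18
E[X²] = 2549/18
Var(X) = E[X²] - (E[X])² = 2549/18 - 39601/324 = 6281/324

Var(X) = 6281/324 ≈ 19.3858


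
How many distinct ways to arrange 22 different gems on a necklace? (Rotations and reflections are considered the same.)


Free circular arrangements: rotations and reflections both identified.
(n-1)!/2 = 21!/2 = 51090942171709440000/2 = 25545471085854720000

25545471085854720000


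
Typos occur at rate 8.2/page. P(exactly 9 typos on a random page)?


Poisson(λ=8.2): P(X=9) = e^(-λ)×λ^k/k!
= e^(-8.2) × 8.2^9 / 9!
≈ 0.00027465357 × 167619550.41 / 362880 ≈ 0.126866

P(X=9) ≈ 0.126866 ≈ 12.69%


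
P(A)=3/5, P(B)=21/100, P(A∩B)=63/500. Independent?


P(A)×P(B) = 63/500
P(A∩B) = 63/500
Equal ✓ → Independent

Yes, independent


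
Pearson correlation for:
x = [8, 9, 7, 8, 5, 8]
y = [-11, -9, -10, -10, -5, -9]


n=6, Σx=45, Σy=-54, Σxy=-416, Σx²=347, Σy²=508
r = (6×(-416) - 45×(-54))/√((6×347 - 45²)(6×508 - (-54)²))
= -66/√(57×132) = -66/√7524 ≈ -66/86.7410 ≈ -0.7609

r ≈ -0.7609


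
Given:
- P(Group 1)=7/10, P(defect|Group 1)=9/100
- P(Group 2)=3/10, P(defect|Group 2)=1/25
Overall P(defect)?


P(B) = Σ P(B|Aᵢ)×P(Aᵢ)
  9/100×7/10 = 63/1000
  1/25×3/10 = 3/250
Sum = 3/40

P(defect) = 3/40 ≈ 7.50%


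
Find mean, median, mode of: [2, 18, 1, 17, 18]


Sorted: [1, 2, 17, 18, 18]
Mean = 56/5
Median = 17
Freq: {2: 1, 18: 2, 1: 1, 17: 1}
Mode: [18]

Mean=56/5, Median=17, Mode=18


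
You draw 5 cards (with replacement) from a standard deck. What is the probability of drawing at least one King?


P(not a King) = 48/52 = 12/13
P(none in 5 draws) = (12/13)^5 = 248832/371293
P(≥1 King) = 1 - 248832/371293 = 122461/371293

P = 122461/371293 ≈ 32.98%


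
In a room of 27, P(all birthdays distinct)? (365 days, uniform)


P(all different) = Π(365-i)/365 for i=0..26
= (365/365)×(364/365)×...×(339/365)
= 0.373141

P ≈ 0.3731 ≈ 37.31%


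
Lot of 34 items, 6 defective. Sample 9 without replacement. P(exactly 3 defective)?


Hypergeometric: C(6,3)×C(28,6)/C(34,9)
= 20×376740/52451256 = 24150/168113

P(X=3) = 24150/168113 ≈ 14.37%


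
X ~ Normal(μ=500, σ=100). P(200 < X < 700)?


z₁=(200-500)/100=-3.0, z₂=(700-500)/100=2.0
P = Φ(2.0) - Φ(-3.0) = 0.977250 - 0.001350 = 0.975900 ≈ 0.9759

P(200 < X < 700) ≈ 0.9759


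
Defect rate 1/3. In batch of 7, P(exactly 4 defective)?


Binomial: P(X=4) = C(7,4)×p^4×(1-p)^3
= 35 × 1/81 × 8/27 = 280/2187

P(X=4) = 280/2187 ≈ 12.80%


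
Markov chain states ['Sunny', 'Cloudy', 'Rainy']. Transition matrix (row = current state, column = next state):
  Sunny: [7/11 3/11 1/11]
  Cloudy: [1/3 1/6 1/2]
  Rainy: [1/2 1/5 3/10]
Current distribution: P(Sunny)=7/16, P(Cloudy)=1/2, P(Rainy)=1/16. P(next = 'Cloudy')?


P(next=Cloudy) = Σᵢ P(now=i)×P(i→Cloudy)
= 7/16×3/11 + 1/2×1/6 + 1/16×1/5
= 21/176 + 1/12 + 1/80 = 71/330

P = 71/330 ≈ 0.2152


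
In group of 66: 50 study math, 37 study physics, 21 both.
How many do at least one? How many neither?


|A∪B| = 50+37-21 = 66
Neither = 66-66 = 0

At least one: 66; Neither: 0


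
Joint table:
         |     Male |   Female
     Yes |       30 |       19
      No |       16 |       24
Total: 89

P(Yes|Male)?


P(Yes|Male) = 30/(30+16) = 30/46 = 15/23

P = 15/23 ≈ 65.22%


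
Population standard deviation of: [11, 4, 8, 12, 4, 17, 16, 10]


Mean = 82/8 = 41/4
  (11-41/4)²=9/16
  (4-41/4)²=625/16
  (8-41/4)²=81/16
  (12-41/4)²=49/16
  (4-41/4)²=625/16
  (17-41/4)²=729/16
  (16-41/4)²=529/16
  (10-41/4)²=1/16
Σ(x-μ)² = 331/2
σ² = (331/2)/8 = 331/16

σ = √(331/16) ≈ 4.5484


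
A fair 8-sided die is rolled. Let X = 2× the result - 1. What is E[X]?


E[die] = (1+8)/2 = 9/2
E[X] = 2×9/2 - 1 = 8

E[X] = 8


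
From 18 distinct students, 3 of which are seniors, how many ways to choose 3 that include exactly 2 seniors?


Choose 2 of the 3 seniors and 1 of the other 15 students:
C(3,2)×C(15,1) = 3×15 = 45

45


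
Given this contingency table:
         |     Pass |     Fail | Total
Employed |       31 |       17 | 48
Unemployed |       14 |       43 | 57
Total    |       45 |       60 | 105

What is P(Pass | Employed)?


P(Pass | Employed) = 31/(31+17) = 31/48

P(Pass|Employed) = 31/48 ≈ 64.58%


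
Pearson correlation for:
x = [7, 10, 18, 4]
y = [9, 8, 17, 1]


n=4, Σx=39, Σy=35, Σxy=453, Σx²=489, Σy²=435
r = (4×453 - 39×35)/√((4×489 - 39²)(4×435 - 35²))
= 447/√(435×515) = 447/√224025 ≈ 447/473.3128 ≈ 0.9444

r ≈ 0.9444


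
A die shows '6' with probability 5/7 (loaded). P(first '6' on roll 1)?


Geometric: P(X=1) = (1-p)^(k-1)×p = (2/7)^0×5/7 = 5/7

P(X=1) = 5/7 ≈ 71.43%


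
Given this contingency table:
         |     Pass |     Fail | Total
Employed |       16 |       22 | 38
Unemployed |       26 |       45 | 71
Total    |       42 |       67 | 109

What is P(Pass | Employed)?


P(Pass | Employed) = 16/(16+22) = 16/38 = 8/19

P(Pass|Employed) = 8/19 ≈ 42.11%


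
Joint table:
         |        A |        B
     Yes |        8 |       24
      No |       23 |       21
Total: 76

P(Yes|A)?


P(Yes|A) = 8/(8+23) = 8/31

P = 8/31 ≈ 25.81%


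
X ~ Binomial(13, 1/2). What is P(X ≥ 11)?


P(X ≥ 11) = Σ P(X=i) for i=11..13
P(X=11) = 39/4096
P(X=12) = 13/8192
P(X=13) = 1/8192
Sum = 23/2048

P(X ≥ 11) = 23/2048 ≈ 1.12%


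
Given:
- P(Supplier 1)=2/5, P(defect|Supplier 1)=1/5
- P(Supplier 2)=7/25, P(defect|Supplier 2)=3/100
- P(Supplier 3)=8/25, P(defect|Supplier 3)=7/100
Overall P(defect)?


P(B) = Σ P(B|Aᵢ)×P(Aᵢ)
  1/5×2/5 = 2/25
  3/100×7/25 = 21/2500
  7/100×8/25 = 14/625
Sum = 277/2500

P(defect) = 277/2500 ≈ 11.08%


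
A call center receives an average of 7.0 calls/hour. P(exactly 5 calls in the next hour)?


Poisson(λ=7.0): P(X=5) = e^(-λ)×λ^k/k!
= e^(-7.0) × 7.0^5 / 5!
≈ 0.0009118819656 × 16807 / 120 ≈ 0.127717

P(X=5) ≈ 0.127717 ≈ 12.77%


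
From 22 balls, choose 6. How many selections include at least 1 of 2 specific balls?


Complement: C(22,6) - C(20,6) = 74613 - 38760 = 35853

35853


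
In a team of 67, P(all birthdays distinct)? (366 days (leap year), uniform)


P(all different) = Π(366-i)/366 for i=0..66
= (366/366)×(365/366)×...×(300/366)
= 0.001590

P ≈ 0.0016 ≈ 0.16%


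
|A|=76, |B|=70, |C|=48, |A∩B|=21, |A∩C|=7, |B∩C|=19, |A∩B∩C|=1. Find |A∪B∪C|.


|A∪B∪C| = 76+70+48-21-7-19+1 = 148

|A∪B∪C| = 148


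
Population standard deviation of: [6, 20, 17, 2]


Mean = 45/4
  (6-45/4)²=441/16
  (20-45/4)²=1225/16
  (17-45/4)²=529/16
  (2-45/4)²=1369/16
Σ(x-μ)² = 891/4
σ² = (891/4)/4 = 891/16

σ = √(891/16) ≈ 7.4624


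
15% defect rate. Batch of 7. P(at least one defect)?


P(all good) = (17/20)^7 = 410338673/1280000000
P(≥1 defect) = 869661327/1280000000

P = 869661327/1280000000 ≈ 67.94%


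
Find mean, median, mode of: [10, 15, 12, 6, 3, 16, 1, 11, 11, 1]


Sorted: [1, 1, 3, 6, 10, 11, 11, 12, 15, 16]
Mean = 86/10 = 43/5
Median = 21/2
Freq: {10: 1, 15: 1, 12: 1, 6: 1, 3: 1, 16: 1, 1: 2, 11: 2}
Mode: [1, 11]

Mean=43/5, Median=21/2, Mode=[1, 11]


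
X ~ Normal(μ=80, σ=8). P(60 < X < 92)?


z₁=(60-80)/8=-2.5, z₂=(92-80)/8=1.5
P = Φ(1.5) - Φ(-2.5) = 0.933193 - 0.006210 = 0.926983 ≈ 0.9270

P(60 < X < 92) ≈ 0.9270


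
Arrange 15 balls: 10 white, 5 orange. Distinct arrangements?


15!/(10!×5!) = 3003

3003


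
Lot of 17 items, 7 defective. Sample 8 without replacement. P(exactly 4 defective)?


Hypergeometric: C(7,4)×C(10,4)/C(17,8)
= 35×210/24310 = 735/2431

P(X=4) = 735/2431 ≈ 30.23%


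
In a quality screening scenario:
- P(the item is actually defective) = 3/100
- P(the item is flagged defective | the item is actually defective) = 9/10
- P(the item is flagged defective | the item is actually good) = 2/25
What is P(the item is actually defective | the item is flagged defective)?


Using Bayes' theorem:
P(A|B) = P(B|A)·P(A) / P(B)

P(the item is flagged defective) = 9/10 × 3/100 + 2/25 × 97/100
= 27/1000 + 97/1250 = 523/5000

P(the item is actually defective|the item is flagged defective) = (27/1000) / (523/5000) = 135/523

P(the item is actually defective|the item is flagged defective) = 135/523 ≈ 25.81%


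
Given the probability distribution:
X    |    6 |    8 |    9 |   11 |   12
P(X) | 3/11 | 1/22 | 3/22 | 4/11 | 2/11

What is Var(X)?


E[X] = 207/22
E[X²] = 2067/22
Var(X) = E[X²] - (E[X])² = 2067/22 - 42849/484 = 2625/484

Var(X) = 2625/484 ≈ 5.4236


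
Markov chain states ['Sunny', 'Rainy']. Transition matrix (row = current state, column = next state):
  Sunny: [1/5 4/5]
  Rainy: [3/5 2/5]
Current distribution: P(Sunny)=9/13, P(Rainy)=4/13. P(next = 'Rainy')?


P(next=Rainy) = Σᵢ P(now=i)×P(i→Rainy)
= 9/13×4/5 + 4/13×2/5
= 36/65 + 8/65 = 44/65

P = 44/65 ≈ 0.6769


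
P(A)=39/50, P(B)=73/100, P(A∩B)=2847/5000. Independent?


P(A)×P(B) = 2847/5000
P(A∩B) = 2847/5000
Equal ✓ → Independent

Yes, independent


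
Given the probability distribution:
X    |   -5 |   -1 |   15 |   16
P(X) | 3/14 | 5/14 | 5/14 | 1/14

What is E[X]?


E[X] = Σ x·P(X=x)
= (-5)×(3/14) + (-1)×(5/14) + (15)×(5/14) + (16)×(1/14)
= 71/14

E[X] = 71/14


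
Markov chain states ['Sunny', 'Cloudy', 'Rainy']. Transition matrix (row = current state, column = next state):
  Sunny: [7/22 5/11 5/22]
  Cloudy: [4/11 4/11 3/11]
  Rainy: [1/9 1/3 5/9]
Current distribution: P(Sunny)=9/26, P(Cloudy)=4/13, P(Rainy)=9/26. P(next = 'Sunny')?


P(next=Sunny) = Σᵢ P(now=i)×P(i→Sunny)
= 9/26×7/22 + 4/13×4/11 + 9/26×1/9
= 63/572 + 16/143 + 1/26 = 149/572

P = 149/572 ≈ 0.2605


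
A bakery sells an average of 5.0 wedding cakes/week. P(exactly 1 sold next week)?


Poisson(λ=5.0): P(X=1) = e^(-λ)×λ^k/k!
= e^(-5.0) × 5.0^1 / 1!
≈ 0.006737946999 × 5 / 1 ≈ 0.033690

P(X=1) ≈ 0.033690 ≈ 3.37%


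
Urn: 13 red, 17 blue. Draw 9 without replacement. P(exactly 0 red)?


Hypergeometric: C(13,0)×C(17,9)/C(30,9)
= 1×24310/14307150 = 17/10005

P(X=0) = 17/10005 ≈ 0.17%


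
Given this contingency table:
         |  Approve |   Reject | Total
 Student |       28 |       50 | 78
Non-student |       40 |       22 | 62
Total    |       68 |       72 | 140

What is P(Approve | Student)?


P(Approve | Student) = 28/(28+50) = 28/78 = 14/39

P(Approve|Student) = 14/39 ≈ 35.90%


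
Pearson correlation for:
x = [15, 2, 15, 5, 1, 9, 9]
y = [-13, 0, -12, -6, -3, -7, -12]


n=7, Σx=56, Σy=-53, Σxy=-579, Σx²=642, Σy²=551
r = (7×(-579) - 56×(-53))/√((7×642 - 56²)(7×551 - (-53)²))
= -1085/√(1358×1048) = -1085/√1423184 ≈ -1085/1192.9728 ≈ -0.9095

r ≈ -0.9095


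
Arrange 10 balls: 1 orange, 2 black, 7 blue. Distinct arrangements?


10!/(1!×2!×7!) = 360

360


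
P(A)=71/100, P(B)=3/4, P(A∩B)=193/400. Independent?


P(A)×P(B) = 213/400
P(A∩B) = 193/400
Not equal → NOT independent

No, not independent


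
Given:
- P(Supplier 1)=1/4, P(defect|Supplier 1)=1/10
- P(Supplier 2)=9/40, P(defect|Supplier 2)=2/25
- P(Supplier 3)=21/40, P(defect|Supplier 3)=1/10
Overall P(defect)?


P(B) = Σ P(B|Aᵢ)×P(Aᵢ)
  1/10×1/4 = 1/40
  2/25×9/40 = 9/500
  1/10×21/40 = 21/400
Sum = 191/2000

P(defect) = 191/2000 ≈ 9.55%


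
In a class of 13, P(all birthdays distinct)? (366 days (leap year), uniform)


P(all different) = Π(366-i)/366 for i=0..12
= (366/366)×(365/366)×...×(354/366)
= 0.806071

P ≈ 0.8061 ≈ 80.61%


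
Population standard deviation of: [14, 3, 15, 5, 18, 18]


Mean = 73/6
  (14-73/6)²=121/36
  (3-73/6)²=3025/36
  (15-73/6)²=289/36
  (5-73/6)²=1849/36
  (18-73/6)²=1225/36
  (18-73/6)²=1225/36
Σ(x-μ)² = 1289/6
σ² = (1289/6)/6 = 1289/36

σ = √(1289/36) ≈ 5.9838


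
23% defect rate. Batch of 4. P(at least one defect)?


P(all good) = (77/100)^4 = 35153041/100000000
P(≥1 defect) = 64846959/100000000

P = 64846959/100000000 ≈ 64.85%


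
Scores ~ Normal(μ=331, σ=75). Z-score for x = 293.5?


z = (x - μ)/σ = (293.5 - 331)/75 = -0.5

z = -0.5


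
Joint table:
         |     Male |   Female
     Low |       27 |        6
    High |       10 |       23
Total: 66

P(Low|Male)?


P(Low|Male) = 27/(27+10) = 27/37

P = 27/37 ≈ 72.97%


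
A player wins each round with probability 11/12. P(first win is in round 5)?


Geometric: P(X=5) = (1-p)^(k-1)×p = (1/12)^4×11/12 = 11/248832

P(X=5) = 11/248832 ≈ 0.00%


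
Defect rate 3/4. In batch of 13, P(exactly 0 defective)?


Binomial: P(X=0) = C(13,0)×p^0×(1-p)^13
= 1 × 1 × 1/67108864 = 1/67108864

P(X=0) = 1/67108864 ≈ 0.00%


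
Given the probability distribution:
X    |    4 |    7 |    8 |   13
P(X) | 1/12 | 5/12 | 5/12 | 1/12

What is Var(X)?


E[X] = 23/3
E[X²] = 125/2
Var(X) = E[X²] - (E[X])² = 125/2 - 529/9 = 67/18

Var(X) = 67/18 ≈ 3.7222


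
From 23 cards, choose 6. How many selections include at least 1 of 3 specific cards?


Complement: C(23,6) - C(20,6) = 100947 - 38760 = 62187

62187


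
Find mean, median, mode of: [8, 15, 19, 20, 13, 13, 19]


Sorted: [8, 13, 13, 15, 19, 19, 20]
Mean = 107/7
Median = 15
Freq: {8: 1, 15: 1, 19: 2, 20: 1, 13: 2}
Mode: [13, 19]

Mean=107/7, Median=15, Mode=[13, 19]


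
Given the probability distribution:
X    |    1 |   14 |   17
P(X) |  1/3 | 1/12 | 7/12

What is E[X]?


E[X] = Σ x·P(X=x)
= (1)×(1/3) + (14)×(1/12) + (17)×(7/12)
= 137/12

E[X] = 137/12


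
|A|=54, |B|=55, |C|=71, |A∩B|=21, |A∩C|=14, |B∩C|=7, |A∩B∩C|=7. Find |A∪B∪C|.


|A∪B∪C| = 54+55+71-21-14-7+7 = 145

|A∪B∪C| = 145


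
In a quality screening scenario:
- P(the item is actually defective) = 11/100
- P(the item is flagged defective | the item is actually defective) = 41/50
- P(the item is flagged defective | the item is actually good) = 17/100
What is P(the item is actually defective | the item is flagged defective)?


Using Bayes' theorem:
P(A|B) = P(B|A)·P(A) / P(B)

P(the item is flagged defective) = 41/50 × 11/100 + 17/100 × 89/100
= 451/5000 + 1513/10000 = 483/2000

P(the item is actually defective|the item is flagged defective) = (451/5000) / (483/2000) = 902/2415

P(the item is actually defective|the item is flagged defective) = 902/2415 ≈ 37.35%


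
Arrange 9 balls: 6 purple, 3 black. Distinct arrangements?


9!/(6!×3!) = 84

84


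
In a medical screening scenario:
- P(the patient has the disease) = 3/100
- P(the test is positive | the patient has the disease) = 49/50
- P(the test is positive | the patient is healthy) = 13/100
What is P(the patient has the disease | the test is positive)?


Using Bayes' theorem:
P(A|B) = P(B|A)·P(A) / P(B)

P(the test is positive) = 49/50 × 3/100 + 13/100 × 97/100
= 147/5000 + 1261/10000 = 311/2000

P(the patient has the disease|the test is positive) = (147/5000) / (311/2000) = 294/1555

P(the patient has the disease|the test is positive) = 294/1555 ≈ 18.91%


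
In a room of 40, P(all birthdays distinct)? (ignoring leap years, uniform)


P(all different) = Π(365-i)/365 for i=0..39
= (365/365)×(364/365)×...×(326/365)
= 0.108768

P ≈ 0.1088 ≈ 10.88%


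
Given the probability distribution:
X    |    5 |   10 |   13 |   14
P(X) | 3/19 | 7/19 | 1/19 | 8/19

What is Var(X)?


E[X] = 210/19
E[X²] = 2512/19
Var(X) = E[X²] - (E[X])² = 2512/19 - 44100/361 = 3628/361

Var(X) = 3628/361 ≈ 10.0499


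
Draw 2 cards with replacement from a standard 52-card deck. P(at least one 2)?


P(not a 2) = 48/52 = 12/13
P(none in 2 draws) = (12/13)^2 = 144/169
P(≥1 2) = 1 - 144/169 = 25/169

P = 25/169 ≈ 14.79%


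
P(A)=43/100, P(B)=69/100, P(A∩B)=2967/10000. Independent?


P(A)×P(B) = 2967/10000
P(A∩B) = 2967/10000
Equal ✓ → Independent

Yes, independent


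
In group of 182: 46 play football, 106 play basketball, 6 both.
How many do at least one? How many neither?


|A∪B| = 46+106-6 = 146
Neither = 182-146 = 36

At least one: 146; Neither: 36


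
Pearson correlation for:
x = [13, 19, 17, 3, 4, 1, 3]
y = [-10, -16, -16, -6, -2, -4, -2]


n=7, Σx=60, Σy=-56, Σxy=-742, Σx²=854, Σy²=672
r = (7×(-742) - 60×(-56))/√((7×854 - 60²)(7×672 - (-56)²))
= -1834/√(2378×1568) = -1834/√3728704 ≈ -1834/1930.9852 ≈ -0.9498

r ≈ -0.9498


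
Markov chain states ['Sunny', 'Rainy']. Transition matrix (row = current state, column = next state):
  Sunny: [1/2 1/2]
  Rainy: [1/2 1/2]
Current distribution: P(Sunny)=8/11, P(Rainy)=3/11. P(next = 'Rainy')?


P(next=Rainy) = Σᵢ P(now=i)×P(i→Rainy)
= 8/11×1/2 + 3/11×1/2
= 4/11 + 3/22 = 1/2

P = 1/2 ≈ 0.5000


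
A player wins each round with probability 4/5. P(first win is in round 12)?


Geometric: P(X=12) = (1-p)^(k-1)×p = (1/5)^11×4/5 = 4/244140625

P(X=12) = 4/244140625 ≈ 0.00%


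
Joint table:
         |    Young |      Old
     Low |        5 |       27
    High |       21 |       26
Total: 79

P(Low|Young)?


P(Low|Young) = 5/(5+21) = 5/26

P = 5/26 ≈ 19.23%


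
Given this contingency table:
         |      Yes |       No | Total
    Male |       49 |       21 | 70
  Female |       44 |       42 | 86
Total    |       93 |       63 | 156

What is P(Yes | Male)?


P(Yes | Male) = 49/(49+21) = 49/70 = 7/10

P(Yes|Male) = 7/10 ≈ 70.00%


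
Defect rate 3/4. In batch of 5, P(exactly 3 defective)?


Binomial: P(X=3) = C(5,3)×p^3×(1-p)^2
= 10 × 27/64 × 1/16 = 135/512

P(X=3) = 135/512 ≈ 26.37%


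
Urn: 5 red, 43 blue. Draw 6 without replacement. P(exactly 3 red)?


Hypergeometric: C(5,3)×C(43,3)/C(48,6)
= 10×12341/12271512 = 1435/142692

P(X=3) = 1435/142692 ≈ 1.01%


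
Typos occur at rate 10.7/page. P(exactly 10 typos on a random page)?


Poisson(λ=10.7): P(X=10) = e^(-λ)×λ^k/k!
= e^(-10.7) × 10.7^10 / 10!
≈ 2.254493791e-05 × 19671513572.9 / 3628800 ≈ 0.122215

P(X=10) ≈ 0.122215 ≈ 12.22%


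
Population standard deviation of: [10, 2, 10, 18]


Mean = 40/4 = 10
  (10-10)²=0
  (2-10)²=64
  (10-10)²=0
  (18-10)²=64
Σ(x-μ)² = 128
σ² = 128/4 = 32

σ = √(32) ≈ 5.6569


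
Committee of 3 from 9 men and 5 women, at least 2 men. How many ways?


Count by #men:
  2M,1W: C(9,2)×C(5,1)=180
  3M,0W: C(9,3)×C(5,0)=84
Total = 264

264


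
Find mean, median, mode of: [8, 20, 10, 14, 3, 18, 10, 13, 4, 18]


Sorted: [3, 4, 8, 10, 10, 13, 14, 18, 18, 20]
Mean = 118/10 = 59/5
Median = 23/2
Freq: {8: 1, 20: 1, 10: 2, 14: 1, 3: 1, 18: 2, 13: 1, 4: 1}
Mode: [10, 18]

Mean=59/5, Median=23/2, Mode=[10, 18]


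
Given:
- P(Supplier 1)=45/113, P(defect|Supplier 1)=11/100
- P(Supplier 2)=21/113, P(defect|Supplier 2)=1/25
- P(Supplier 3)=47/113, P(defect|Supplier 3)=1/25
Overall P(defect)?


P(B) = Σ P(B|Aᵢ)×P(Aᵢ)
  11/100×45/113 = 99/2260
  1/25×21/113 = 21/2825
  1/25×47/113 = 47/2825
Sum = 767/11300

P(defect) = 767/11300 ≈ 6.79%


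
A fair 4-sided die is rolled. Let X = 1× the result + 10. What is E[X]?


E[die] = (1+4)/2 = 5/2
E[X] = 1×5/2 + 10 = 25/2

E[X] = 25/2


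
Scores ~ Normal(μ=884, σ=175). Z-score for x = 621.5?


z = (x - μ)/σ = (621.5 - 884)/175 = -1.5

z = -1.5


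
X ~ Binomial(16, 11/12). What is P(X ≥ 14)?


P(X ≥ 14) = Σ P(X=i) for i=14..16
P(X=14) = 1898749167916205/7703510787293184
P(X=15) = 4177248169415651/11555266180939776
P(X=16) = 45949729863572161/184884258895036416
Sum = 52785226868070499/61628086298345472

P(X ≥ 14) = 52785226868070499/61628086298345472 ≈ 85.65%


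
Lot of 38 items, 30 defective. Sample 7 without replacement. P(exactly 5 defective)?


Hypergeometric: C(30,5)×C(8,2)/C(38,7)
= 142506×28/12620256 = 166257/525844

P(X=5) = 166257/525844 ≈ 31.62%


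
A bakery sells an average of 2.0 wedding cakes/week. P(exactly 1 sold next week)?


Poisson(λ=2.0): P(X=1) = e^(-λ)×λ^k/k!
= e^(-2.0) × 2.0^1 / 1!
≈ 0.1353352832 × 2 / 1 ≈ 0.270671

P(X=1) ≈ 0.270671 ≈ 27.07%


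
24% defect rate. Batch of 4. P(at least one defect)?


P(all good) = (19/25)^4 = 130321/390625
P(≥1 defect) = 260304/390625

P = 260304/390625 ≈ 66.64%


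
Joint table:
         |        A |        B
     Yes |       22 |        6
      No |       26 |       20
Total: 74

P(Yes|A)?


P(Yes|A) = 22/(22+26) = 22/48 = 11/24

P = 11/24 ≈ 45.83%


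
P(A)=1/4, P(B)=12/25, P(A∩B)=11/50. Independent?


P(A)×P(B) = 3/25
P(A∩B) = 11/50
Not equal → NOT independent

No, not independent


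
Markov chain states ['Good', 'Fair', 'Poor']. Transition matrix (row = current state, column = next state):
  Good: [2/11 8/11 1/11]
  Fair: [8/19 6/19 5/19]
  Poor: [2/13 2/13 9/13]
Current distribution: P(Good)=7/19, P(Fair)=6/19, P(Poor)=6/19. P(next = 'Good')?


P(next=Good) = Σᵢ P(now=i)×P(i→Good)
= 7/19×2/11 + 6/19×8/19 + 6/19×2/13
= 14/209 + 48/361 + 12/247 = 12830/51623

P = 12830/51623 ≈ 0.2485


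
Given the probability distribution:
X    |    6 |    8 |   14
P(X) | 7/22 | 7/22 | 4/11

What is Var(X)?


E[X] = 105/11
E[X²] = 1134/11
Var(X) = E[X²] - (E[X])² = 1134/11 - 11025/121 = 1449/121

Var(X) = 1449/121 ≈ 11.9752


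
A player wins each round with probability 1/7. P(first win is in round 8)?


Geometric: P(X=8) = (1-p)^(k-1)×p = (6/7)^7×1/7 = 279936/5764801

P(X=8) = 279936/5764801 ≈ 4.86%


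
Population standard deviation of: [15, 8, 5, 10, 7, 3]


Mean = 48/6 = 8
  (15-8)²=49
  (8-8)²=0
  (5-8)²=9
  (10-8)²=4
  (7-8)²=1
  (3-8)²=25
Σ(x-μ)² = 88
σ² = 88/6 = 44/3

σ = √(44/3) ≈ 3.8297


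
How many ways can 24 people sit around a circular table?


Circular arrangements of 24 distinct objects: fix one position to break rotational symmetry.
(n-1)! = 23! = 25852016738884976640000

25852016738884976640000


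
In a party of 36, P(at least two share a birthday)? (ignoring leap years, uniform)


P(all different) = Π(365-i)/365 for i=0..35
= 0.167818
P(match) = 1 - 0.167818 = 0.832182

P ≈ 0.8322 ≈ 83.22%


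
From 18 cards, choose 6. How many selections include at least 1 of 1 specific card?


Complement: C(18,6) - C(17,6) = 18564 - 12376 = 6188

6188


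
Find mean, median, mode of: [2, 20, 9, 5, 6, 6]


Sorted: [2, 5, 6, 6, 9, 20]
Mean = 48/6 = 8
Median = 6
Freq: {2: 1, 20: 1, 9: 1, 5: 1, 6: 2}
Mode: [6]

Mean=8, Median=6, Mode=6


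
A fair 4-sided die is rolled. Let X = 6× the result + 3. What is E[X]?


E[die] = (1+4)/2 = 5/2
E[X] = 6×5/2 + 3 = 18

E[X] = 18


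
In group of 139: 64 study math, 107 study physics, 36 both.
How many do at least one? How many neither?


|A∪B| = 64+107-36 = 135
Neither = 139-135 = 4

At least one: 135; Neither: 4


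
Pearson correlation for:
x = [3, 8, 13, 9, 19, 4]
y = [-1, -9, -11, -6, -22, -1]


n=6, Σx=56, Σy=-50, Σxy=-694, Σx²=700, Σy²=724
r = (6×(-694) - 56×(-50))/√((6×700 - 56²)(6×724 - (-50)²))
= -1364/√(1064×1844) = -1364/√1962016 ≈ -1364/1400.7198 ≈ -0.9738

r ≈ -0.9738


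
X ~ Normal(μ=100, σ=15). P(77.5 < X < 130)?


z₁=(77.5-100)/15=-1.5, z₂=(130-100)/15=2.0
P = Φ(2.0) - Φ(-1.5) = 0.977250 - 0.066807 = 0.910443 ≈ 0.9104

P(77.5 < X < 130) ≈ 0.9104


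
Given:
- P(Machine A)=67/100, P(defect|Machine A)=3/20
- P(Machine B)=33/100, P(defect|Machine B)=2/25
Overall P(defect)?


P(B) = Σ P(B|Aᵢ)×P(Aᵢ)
  3/20×67/100 = 201/2000
  2/25×33/100 = 33/1250
Sum = 1269/10000

P(defect) = 1269/10000 ≈ 12.69%


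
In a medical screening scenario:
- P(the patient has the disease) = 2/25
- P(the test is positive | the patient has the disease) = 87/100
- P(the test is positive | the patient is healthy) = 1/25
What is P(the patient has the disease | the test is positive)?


Using Bayes' theorem:
P(A|B) = P(B|A)·P(A) / P(B)

P(the test is positive) = 87/100 × 2/25 + 1/25 × 23/25
= 87/1250 + 23/625 = 133/1250

P(the patient has the disease|the test is positive) = (87/1250) / (133/1250) = 87/133

P(the patient has the disease|the test is positive) = 87/133 ≈ 65.41%


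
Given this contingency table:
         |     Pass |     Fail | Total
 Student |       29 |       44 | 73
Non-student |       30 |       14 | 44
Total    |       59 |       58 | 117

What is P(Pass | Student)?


P(Pass | Student) = 29/(29+44) = 29/73

P(Pass|Student) = 29/73 ≈ 39.73%


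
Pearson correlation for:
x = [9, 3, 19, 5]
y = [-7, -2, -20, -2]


n=4, Σx=36, Σy=-31, Σxy=-459, Σx²=476, Σy²=457
r = (4×(-459) - 36×(-31))/√((4×476 - 36²)(4×457 - (-31)²))
= -720/√(608×867) = -720/√527136 ≈ -720/726.0413 ≈ -0.9917

r ≈ -0.9917


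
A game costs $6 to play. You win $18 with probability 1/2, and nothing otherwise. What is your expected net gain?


E[gain] = (18-6)×1/2 + (-6)×1/2
= 6 - 3 = 3

Expected net gain = $3 ≈ $3.00


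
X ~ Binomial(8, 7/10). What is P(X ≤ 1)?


P(X ≤ 1) = Σ P(X=i) for i=0..1
P(X=0) = 6561/100000000
P(X=1) = 15309/12500000
Sum = 129033/100000000

P(X ≤ 1) = 129033/100000000 ≈ 0.13%


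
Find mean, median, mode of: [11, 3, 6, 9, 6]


Sorted: [3, 6, 6, 9, 11]
Mean = 35/5 = 7
Median = 6
Freq: {11: 1, 3: 1, 6: 2, 9: 1}
Mode: [6]

Mean=7, Median=6, Mode=6


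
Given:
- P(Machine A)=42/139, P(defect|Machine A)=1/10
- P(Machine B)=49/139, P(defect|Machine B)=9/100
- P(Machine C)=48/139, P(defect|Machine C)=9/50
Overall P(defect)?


P(B) = Σ P(B|Aᵢ)×P(Aᵢ)
  1/10×42/139 = 21/695
  9/100×49/139 = 441/13900
  9/50×48/139 = 216/3475
Sum = 69/556

P(defect) = 69/556 ≈ 12.41%


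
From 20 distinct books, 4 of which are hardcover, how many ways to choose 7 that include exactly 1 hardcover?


Choose 1 of the 4 hardcovers and 6 of the other 16 books:
C(4,1)×C(16,6) = 4×8008 = 32032

32032


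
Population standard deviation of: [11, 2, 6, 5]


Mean = 24/4 = 6
  (11-6)²=25
  (2-6)²=16
  (6-6)²=0
  (5-6)²=1
Σ(x-μ)² = 42
σ² = 42/4 = 21/2

σ = √(21/2) ≈ 3.2404


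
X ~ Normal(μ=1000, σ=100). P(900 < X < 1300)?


z₁=(900-1000)/100=-1.0, z₂=(1300-1000)/100=3.0
P = Φ(3.0) - Φ(-1.0) = 0.998650 - 0.158655 = 0.839995 ≈ 0.8400

P(900 < X < 1300) ≈ 0.8400


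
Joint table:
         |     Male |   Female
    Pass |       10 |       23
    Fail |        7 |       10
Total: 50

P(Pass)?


P(Pass) = (10+23)/50 = 33/50

P(Pass) = 33/50 ≈ 66.00%


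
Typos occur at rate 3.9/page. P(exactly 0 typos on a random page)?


Poisson(λ=3.9): P(X=0) = e^(-λ)×λ^k/k!
= e^(-3.9) × 3.9^0 / 0!
≈ 0.02024191145 × 1 / 1 ≈ 0.020242

P(X=0) ≈ 0.020242 ≈ 2.02%


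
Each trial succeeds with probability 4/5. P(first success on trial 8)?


Geometric: P(X=8) = (1-p)^(k-1)×p = (1/5)^7×4/5 = 4/390625

P(X=8) = 4/390625 ≈ 0.00%


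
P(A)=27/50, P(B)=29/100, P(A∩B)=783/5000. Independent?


P(A)×P(B) = 783/5000
P(A∩B) = 783/5000
Equal ✓ → Independent

Yes, independent


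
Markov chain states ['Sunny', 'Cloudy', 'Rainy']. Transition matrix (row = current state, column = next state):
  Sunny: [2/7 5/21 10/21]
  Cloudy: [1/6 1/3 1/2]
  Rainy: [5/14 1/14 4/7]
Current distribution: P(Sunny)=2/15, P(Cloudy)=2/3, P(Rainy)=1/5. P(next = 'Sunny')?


P(next=Sunny) = Σᵢ P(now=i)×P(i→Sunny)
= 2/15×2/7 + 2/3×1/6 + 1/5×5/14
= 4/105 + 1/9 + 1/14 = 139/630

P = 139/630 ≈ 0.2206


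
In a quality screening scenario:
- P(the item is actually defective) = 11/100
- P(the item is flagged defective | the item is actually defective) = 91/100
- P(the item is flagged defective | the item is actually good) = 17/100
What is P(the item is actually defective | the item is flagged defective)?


Using Bayes' theorem:
P(A|B) = P(B|A)·P(A) / P(B)

P(the item is flagged defective) = 91/100 × 11/100 + 17/100 × 89/100
= 1001/10000 + 1513/10000 = 1257/5000

P(the item is actually defective|the item is flagged defective) = (1001/10000) / (1257/5000) = 1001/2514

P(the item is actually defective|the item is flagged defective) = 1001/2514 ≈ 39.82%


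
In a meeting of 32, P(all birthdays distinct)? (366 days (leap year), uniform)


P(all different) = Π(366-i)/366 for i=0..31
= (366/366)×(365/366)×...×(335/366)
= 0.247626

P ≈ 0.2476 ≈ 24.76%


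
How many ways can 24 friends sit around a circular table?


Circular arrangements of 24 distinct objects: fix one position to break rotational symmetry.
(n-1)! = 23! = 25852016738884976640000

25852016738884976640000


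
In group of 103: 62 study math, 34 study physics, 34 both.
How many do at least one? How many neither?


|A∪B| = 62+34-34 = 62
Neither = 103-62 = 41

At least one: 62; Neither: 41


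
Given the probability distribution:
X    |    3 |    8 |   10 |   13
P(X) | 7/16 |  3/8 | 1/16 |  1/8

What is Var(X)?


E[X] = 105/16
E[X²] = 885/16
Var(X) = E[X²] - (E[X])² = 885/16 - 11025/256 = 3135/256

Var(X) = 3135/256 ≈ 12.2461


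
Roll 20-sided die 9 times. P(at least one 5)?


P(no 5)^9 = (19/20)^9 = 322687697779/512000000000
P(≥1) = 1 - 322687697779/512000000000 = 189312302221/512000000000

P = 189312302221/512000000000 ≈ 36.98%


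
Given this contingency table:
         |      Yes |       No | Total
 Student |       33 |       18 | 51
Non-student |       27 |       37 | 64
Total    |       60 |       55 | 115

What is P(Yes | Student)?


P(Yes | Student) = 33/(33+18) = 33/51 = 11/17

P(Yes|Student) = 11/17 ≈ 64.71%


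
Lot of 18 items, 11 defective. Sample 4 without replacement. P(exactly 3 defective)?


Hypergeometric: C(11,3)×C(7,1)/C(18,4)
= 165×7/3060 = 77/204

P(X=3) = 77/204 ≈ 37.75%
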